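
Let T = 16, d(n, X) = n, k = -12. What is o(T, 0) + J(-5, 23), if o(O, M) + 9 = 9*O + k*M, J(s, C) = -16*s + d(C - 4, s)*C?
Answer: 652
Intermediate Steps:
J(s, C) = -16*s + C*(-4 + C) (J(s, C) = -16*s + (C - 4)*C = -16*s + (-4 + C)*C = -16*s + C*(-4 + C))
o(O, M) = -9 - 12*M + 9*O (o(O, M) = -9 + (9*O - 12*M) = -9 + (-12*M + 9*O) = -9 - 12*M + 9*O)
o(T, 0) + J(-5, 23) = (-9 - 12*0 + 9*16) + (-16*(-5) + 23*(-4 + 23)) = (-9 + 0 + 144) + (80 + 23*19) = 135 + (80 + 437) = 135 + 517 = 652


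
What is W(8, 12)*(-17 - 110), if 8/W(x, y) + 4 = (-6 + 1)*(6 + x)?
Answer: 508/37 ≈ 13.730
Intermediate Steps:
W(x, y) = 8/(-34 - 5*x) (W(x, y) = 8/(-4 + (-6 + 1)*(6 + x)) = 8/(-4 - 5*(6 + x)) = 8/(-4 + (-30 - 5*x)) = 8/(-34 - 5*x))
W(8, 12)*(-17 - 110) = (-8/(34 + 5*8))*(-17 - 110) = -8/(34 + 40)*(-127) = -8/74*(-127) = -8*1/74*(-127) = -4/37*(-127) = 508/37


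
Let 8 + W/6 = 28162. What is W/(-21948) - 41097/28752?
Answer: -159969439/17529136 ≈ -9.1259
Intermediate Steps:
W = 168924 (W = -48 + 6*28162 = -48 + 168972 = 168924)
W/(-21948) - 41097/28752 = 168924/(-21948) - 41097/28752 = 168924*(-1/21948) - 41097*1/28752 = -14077/1829 - 13699/9584 = -159969439/17529136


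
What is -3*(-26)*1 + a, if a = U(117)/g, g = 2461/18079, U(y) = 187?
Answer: 3572731/2461 ≈ 1451.7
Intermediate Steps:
g = 2461/18079 (g = 2461*(1/18079) = 2461/18079 ≈ 0.13612)
a = 3380773/2461 (a = 187/(2461/18079) = 187*(18079/2461) = 3380773/2461 ≈ 1373.7)
-3*(-26)*1 + a = -3*(-26)*1 + 3380773/2461 = 78*1 + 3380773/2461 = 78 + 3380773/2461 = 3572731/2461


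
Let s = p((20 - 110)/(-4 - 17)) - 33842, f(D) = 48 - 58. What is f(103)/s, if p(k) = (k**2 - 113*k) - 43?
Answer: 98/336639 ≈ 0.00029111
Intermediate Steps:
p(k) = -43 + k**2 - 113*k
f(D) = -10
s = -1683195/49 (s = (-43 + ((20 - 110)/(-4 - 17))**2 - 113*(20 - 110)/(-4 - 17)) - 33842 = (-43 + (-90/(-21))**2 - (-10170)/(-21)) - 33842 = (-43 + (-90*(-1/21))**2 - (-10170)*(-1)/21) - 33842 = (-43 + (30/7)**2 - 113*30/7) - 33842 = (-43 + 900/49 - 3390/7) - 33842 = -24937/49 - 33842 = -1683195/49 ≈ -34351.)
f(103)/s = -10/(-1683195/49) = -10*(-49/1683195) = 98/336639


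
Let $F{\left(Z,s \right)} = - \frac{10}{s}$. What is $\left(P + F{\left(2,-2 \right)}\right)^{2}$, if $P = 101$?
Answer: $11236$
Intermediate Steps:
$\left(P + F{\left(2,-2 \right)}\right)^{2} = \left(101 - \frac{10}{-2}\right)^{2} = \left(101 - -5\right)^{2} = \left(101 + 5\right)^{2} = 106^{2} = 11236$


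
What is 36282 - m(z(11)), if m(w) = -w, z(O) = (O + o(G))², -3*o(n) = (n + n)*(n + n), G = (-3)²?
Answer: 45691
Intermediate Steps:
G = 9
o(n) = -4*n²/3 (o(n) = -(n + n)*(n + n)/3 = -2*n*2*n/3 = -4*n²/3)
z(O) = (-108 + O)² (z(O) = (O - 4/3*9²)² = (O - 4/3*81)² = (O - 108)² = (-108 + O)²)
36282 - m(z(11)) = 36282 - (-1)*(-108 + 11)² = 36282 - (-1)*(-97)² = 36282 - (-1)*9409 = 36282 - 1*(-9409) = 36282 + 9409 = 45691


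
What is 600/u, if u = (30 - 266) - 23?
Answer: -600/259 ≈ -2.3166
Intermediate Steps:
u = -259 (u = -236 - 23 = -259)
600/u = 600/(-259) = 600*(-1/259) = -600/259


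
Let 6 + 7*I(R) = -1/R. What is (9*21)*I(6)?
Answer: -333/2 ≈ -166.50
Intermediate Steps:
I(R) = -6/7 - 1/(7*R) (I(R) = -6/7 + (-1/R)/7 = -6/7 - 1/(7*R))
(9*21)*I(6) = (9*21)*((⅐)*(-1 - 6*6)/6) = 189*((⅐)*(⅙)*(-1 - 36)) = 189*((⅐)*(⅙)*(-37)) = 189*(-37/42) = -333/2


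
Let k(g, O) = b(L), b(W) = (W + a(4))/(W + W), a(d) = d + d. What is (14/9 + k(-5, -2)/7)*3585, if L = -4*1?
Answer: 223465/42 ≈ 5320.6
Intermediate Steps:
a(d) = 2*d
L = -4
b(W) = (8 + W)/(2*W) (b(W) = (W + 2*4)/(W + W) = (W + 8)/((2*W)) = (8 + W)*(1/(2*W)) = (8 + W)/(2*W))
k(g, O) = -½ (k(g, O) = (½)*(8 - 4)/(-4) = (½)*(-¼)*4 = -½)
(14/9 + k(-5, -2)/7)*3585 = (14/9 - ½/7)*3585 = (14*(⅑) - ½*⅐)*3585 = (14/9 - 1/14)*3585 = (187/126)*3585 = 223465/42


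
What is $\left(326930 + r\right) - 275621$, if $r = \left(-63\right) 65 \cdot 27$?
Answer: $-59256$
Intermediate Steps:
$r = -110565$ ($r = \left(-4095\right) 27 = -110565$)
$\left(326930 + r\right) - 275621 = \left(326930 - 110565\right) - 275621 = 216365 - 275621 = -59256$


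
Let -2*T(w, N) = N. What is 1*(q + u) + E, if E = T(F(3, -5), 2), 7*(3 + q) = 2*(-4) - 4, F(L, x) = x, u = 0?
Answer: -40/7 ≈ -5.7143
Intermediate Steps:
q = -33/7 (q = -3 + (2*(-4) - 4)/7 = -3 + (-8 - 4)/7 = -3 + (⅐)*(-12) = -3 - 12/7 = -33/7 ≈ -4.7143)
T(w, N) = -N/2
E = -1 (E = -½*2 = -1)
1*(q + u) + E = 1*(-33/7 + 0) - 1 = 1*(-33/7) - 1 = -33/7 - 1 = -40/7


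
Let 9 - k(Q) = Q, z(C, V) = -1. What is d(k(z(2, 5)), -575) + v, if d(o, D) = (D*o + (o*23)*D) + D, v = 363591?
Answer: 225016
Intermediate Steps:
k(Q) = 9 - Q
d(o, D) = D + 24*D*o (d(o, D) = (D*o + (23*o)*D) + D = (D*o + 23*D*o) + D = 24*D*o + D = D + 24*D*o)
d(k(z(2, 5)), -575) + v = -575*(1 + 24*(9 - 1*(-1))) + 363591 = -575*(1 + 24*(9 + 1)) + 363591 = -575*(1 + 24*10) + 363591 = -575*(1 + 240) + 363591 = -575*241 + 363591 = -138575 + 363591 = 225016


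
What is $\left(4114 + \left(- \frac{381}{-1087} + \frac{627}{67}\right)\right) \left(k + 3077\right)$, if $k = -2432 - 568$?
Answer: $\frac{23125069814}{72829} \approx 3.1753 \cdot 10^{5}$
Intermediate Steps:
$k = -3000$
$\left(4114 + \left(- \frac{381}{-1087} + \frac{627}{67}\right)\right) \left(k + 3077\right) = \left(4114 + \left(- \frac{381}{-1087} + \frac{627}{67}\right)\right) \left(-3000 + 3077\right) = \left(4114 + \left(\left(-381\right) \left(- \frac{1}{1087}\right) + 627 \cdot \frac{1}{67}\right)\right) 77 = \left(4114 + \left(\frac{381}{1087} + \frac{627}{67}\right)\right) 77 = \left(4114 + \frac{707076}{72829}\right) 77 = \frac{300325582}{72829} \cdot 77 = \frac{23125069814}{72829}$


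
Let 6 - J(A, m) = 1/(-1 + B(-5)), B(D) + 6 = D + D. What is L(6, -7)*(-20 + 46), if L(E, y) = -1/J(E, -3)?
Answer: -442/103 ≈ -4.2913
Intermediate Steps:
B(D) = -6 + 2*D (B(D) = -6 + (D + D) = -6 + 2*D)
J(A, m) = 103/17 (J(A, m) = 6 - 1/(-1 + (-6 + 2*(-5))) = 6 - 1/(-1 + (-6 - 10)) = 6 - 1/(-1 - 16) = 6 - 1/(-17) = 6 - 1*(-1/17) = 6 + 1/17 = 103/17)
L(E, y) = -17/103 (L(E, y) = -1/103/17 = -1*17/103 = -17/103)
L(6, -7)*(-20 + 46) = -17*(-20 + 46)/103 = -17/103*26 = -442/103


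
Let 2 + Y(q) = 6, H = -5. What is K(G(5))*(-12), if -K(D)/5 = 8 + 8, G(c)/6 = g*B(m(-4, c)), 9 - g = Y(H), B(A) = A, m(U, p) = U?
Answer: 960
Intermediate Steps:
Y(q) = 4 (Y(q) = -2 + 6 = 4)
g = 5 (g = 9 - 1*4 = 9 - 4 = 5)
G(c) = -120 (G(c) = 6*(5*(-4)) = 6*(-20) = -120)
K(D) = -80 (K(D) = -5*(8 + 8) = -5*16 = -80)
K(G(5))*(-12) = -80*(-12) = 960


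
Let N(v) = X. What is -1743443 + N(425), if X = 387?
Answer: -1743056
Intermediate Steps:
N(v) = 387
-1743443 + N(425) = -1743443 + 387 = -1743056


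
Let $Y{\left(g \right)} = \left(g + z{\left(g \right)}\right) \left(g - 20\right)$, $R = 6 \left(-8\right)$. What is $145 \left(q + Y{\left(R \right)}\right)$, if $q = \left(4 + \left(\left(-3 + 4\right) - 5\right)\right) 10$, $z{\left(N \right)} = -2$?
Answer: $493000$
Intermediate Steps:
$R = -48$
$Y{\left(g \right)} = \left(-20 + g\right) \left(-2 + g\right)$ ($Y{\left(g \right)} = \left(g - 2\right) \left(g - 20\right) = \left(-2 + g\right) \left(-20 + g\right) = \left(-20 + g\right) \left(-2 + g\right)$)
$q = 0$ ($q = \left(4 + \left(1 - 5\right)\right) 10 = \left(4 - 4\right) 10 = 0 \cdot 10 = 0$)
$145 \left(q + Y{\left(R \right)}\right) = 145 \left(0 + \left(40 + \left(-48\right)^{2} - -1056\right)\right) = 145 \left(0 + \left(40 + 2304 + 1056\right)\right) = 145 \left(0 + 3400\right) = 145 \cdot 3400 = 493000$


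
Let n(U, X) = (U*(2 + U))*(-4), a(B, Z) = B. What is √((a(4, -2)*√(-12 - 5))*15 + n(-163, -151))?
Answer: 2*√(-26243 + 15*I*√17) ≈ 0.38178 + 323.99*I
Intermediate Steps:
n(U, X) = -4*U*(2 + U)
√((a(4, -2)*√(-12 - 5))*15 + n(-163, -151)) = √((4*√(-12 - 5))*15 - 4*(-163)*(2 - 163)) = √((4*√(-17))*15 - 4*(-163)*(-161)) = √((4*(I*√17))*15 - 104972) = √((4*I*√17)*15 - 104972) = √(60*I*√17 - 104972) = √(-104972 + 60*I*√17)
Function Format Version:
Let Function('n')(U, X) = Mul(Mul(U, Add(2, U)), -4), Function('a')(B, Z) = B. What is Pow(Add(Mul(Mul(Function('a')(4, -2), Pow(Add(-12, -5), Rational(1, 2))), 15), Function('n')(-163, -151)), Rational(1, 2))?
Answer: Mul(2, Pow(Add(-26243, Mul(15, I, Pow(17, Rational(1, 2)))), Rational(1, 2))) ≈ Add(0.38178, Mul(323.99, I))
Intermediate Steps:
Function('n')(U, X) = Mul(-4, U, Add(2, U))
Pow(Add(Mul(Mul(Function('a')(4, -2), Pow(Add(-12, -5), Rational(1, 2))), 15), Function('n')(-163, -151)), Rational(1, 2)) = Pow(Add(Mul(Mul(4, Pow(Add(-12, -5), Rational(1, 2))), 15), Mul(-4, -163, Add(2, -163))), Rational(1, 2)) = Pow(Add(Mul(Mul(4, Pow(-17, Rational(1, 2))), 15), Mul(-4, -163, -161)), Rational(1, 2)) = Pow(Add(Mul(Mul(4, Mul(I, Pow(17, Rational(1, 2)))), 15), -104972), Rational(1, 2)) = Pow(Add(Mul(Mul(4, I, Pow(17, Rational(1, 2))), 15), -104972), Rational(1, 2)) = Pow(Add(Mul(60, I, Pow(17, Rational(1, 2))), -104972), Rational(1, 2)) = Pow(Add(-104972, Mul(60, I, Pow(17, Rational(1, 2)))), Rational(1, 2))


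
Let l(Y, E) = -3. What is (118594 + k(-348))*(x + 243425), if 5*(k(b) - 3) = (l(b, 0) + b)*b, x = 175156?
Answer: 299341086273/5 ≈ 5.9868e+10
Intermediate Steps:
k(b) = 3 + b*(-3 + b)/5 (k(b) = 3 + ((-3 + b)*b)/5 = 3 + (b*(-3 + b))/5 = 3 + b*(-3 + b)/5)
(118594 + k(-348))*(x + 243425) = (118594 + (3 - ⅗*(-348) + (⅕)*(-348)²))*(175156 + 243425) = (118594 + (3 + 1044/5 + (⅕)*121104))*418581 = (118594 + (3 + 1044/5 + 121104/5))*418581 = (118594 + 122163/5)*418581 = (715133/5)*418581 = 299341086273/5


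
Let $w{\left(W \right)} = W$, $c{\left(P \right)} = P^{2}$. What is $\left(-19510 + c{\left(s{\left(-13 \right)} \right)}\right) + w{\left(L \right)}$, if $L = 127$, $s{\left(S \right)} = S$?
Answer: $-19214$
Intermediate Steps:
$\left(-19510 + c{\left(s{\left(-13 \right)} \right)}\right) + w{\left(L \right)} = \left(-19510 + \left(-13\right)^{2}\right) + 127 = \left(-19510 + 169\right) + 127 = -19341 + 127 = -19214$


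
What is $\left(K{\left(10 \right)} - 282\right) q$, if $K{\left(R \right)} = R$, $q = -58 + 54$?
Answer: $1088$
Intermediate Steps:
$q = -4$
$\left(K{\left(10 \right)} - 282\right) q = \left(10 - 282\right) \left(-4\right) = \left(-272\right) \left(-4\right) = 1088$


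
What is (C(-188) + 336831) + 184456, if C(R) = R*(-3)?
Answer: 521851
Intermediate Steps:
C(R) = -3*R
(C(-188) + 336831) + 184456 = (-3*(-188) + 336831) + 184456 = (564 + 336831) + 184456 = 337395 + 184456 = 521851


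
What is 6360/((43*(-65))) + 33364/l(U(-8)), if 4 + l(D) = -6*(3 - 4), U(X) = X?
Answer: 9323966/559 ≈ 16680.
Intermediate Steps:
l(D) = 2 (l(D) = -4 - 6*(3 - 4) = -4 - 6*(-1) = -4 + 6 = 2)
6360/((43*(-65))) + 33364/l(U(-8)) = 6360/((43*(-65))) + 33364/2 = 6360/(-2795) + 33364*(½) = 6360*(-1/2795) + 16682 = -1272/559 + 16682 = 9323966/559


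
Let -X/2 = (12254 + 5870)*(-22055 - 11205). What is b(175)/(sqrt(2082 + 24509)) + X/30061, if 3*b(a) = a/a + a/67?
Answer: 52417760/1307 + 242*sqrt(26591)/5344791 ≈ 40105.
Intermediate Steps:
X = 1205608480 (X = -2*(12254 + 5870)*(-22055 - 11205) = -36248*(-33260) = -2*(-602804240) = 1205608480)
b(a) = 1/3 + a/201 (b(a) = (a/a + a/67)/3 = (1 + a*(1/67))/3 = (1 + a/67)/3 = 1/3 + a/201)
b(175)/(sqrt(2082 + 24509)) + X/30061 = (1/3 + (1/201)*175)/(sqrt(2082 + 24509)) + 1205608480/30061 = (1/3 + 175/201)/(sqrt(26591)) + 1205608480*(1/30061) = 242*(sqrt(26591)/26591)/201 + 52417760/1307 = 242*sqrt(26591)/5344791 + 52417760/1307 = 52417760/1307 + 242*sqrt(26591)/5344791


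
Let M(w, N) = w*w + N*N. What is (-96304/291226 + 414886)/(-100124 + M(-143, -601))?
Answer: 774522397/525562121 ≈ 1.4737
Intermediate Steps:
M(w, N) = N² + w² (M(w, N) = w² + N² = N² + w²)
(-96304/291226 + 414886)/(-100124 + M(-143, -601)) = (-96304/291226 + 414886)/(-100124 + ((-601)² + (-143)²)) = (-96304*1/291226 + 414886)/(-100124 + (361201 + 20449)) = (-3704/11201 + 414886)/(-100124 + 381650) = (4647134382/11201)/281526 = (4647134382/11201)*(1/281526) = 774522397/525562121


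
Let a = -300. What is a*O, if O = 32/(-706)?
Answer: 4800/353 ≈ 13.598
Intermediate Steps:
O = -16/353 (O = 32*(-1/706) = -16/353 ≈ -0.045326)
a*O = -300*(-16/353) = 4800/353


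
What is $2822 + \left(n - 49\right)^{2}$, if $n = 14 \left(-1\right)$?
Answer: $6791$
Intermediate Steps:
$n = -14$
$2822 + \left(n - 49\right)^{2} = 2822 + \left(-14 - 49\right)^{2} = 2822 + \left(-63\right)^{2} = 2822 + 3969 = 6791$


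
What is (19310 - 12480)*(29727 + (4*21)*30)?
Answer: 220247010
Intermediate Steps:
(19310 - 12480)*(29727 + (4*21)*30) = 6830*(29727 + 84*30) = 6830*(29727 + 2520) = 6830*32247 = 220247010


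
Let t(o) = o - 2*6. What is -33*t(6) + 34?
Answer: 232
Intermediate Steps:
t(o) = -12 + o (t(o) = o - 12 = -12 + o)
-33*t(6) + 34 = -33*(-12 + 6) + 34 = -33*(-6) + 34 = 198 + 34 = 232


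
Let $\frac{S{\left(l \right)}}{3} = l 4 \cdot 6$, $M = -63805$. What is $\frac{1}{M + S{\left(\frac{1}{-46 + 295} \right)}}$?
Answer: $- \frac{83}{5295791} \approx -1.5673 \cdot 10^{-5}$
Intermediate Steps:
$S{\left(l \right)} = 72 l$ ($S{\left(l \right)} = 3 l 4 \cdot 6 = 3 \cdot 4 l 6 = 3 \cdot 24 l = 72 l$)
$\frac{1}{M + S{\left(\frac{1}{-46 + 295} \right)}} = \frac{1}{-63805 + \frac{72}{-46 + 295}} = \frac{1}{-63805 + \frac{72}{249}} = \frac{1}{-63805 + 72 \cdot \frac{1}{249}} = \frac{1}{-63805 + \frac{24}{83}} = \frac{1}{- \frac{5295791}{83}} = - \frac{83}{5295791}$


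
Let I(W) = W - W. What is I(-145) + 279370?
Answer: 279370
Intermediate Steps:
I(W) = 0
I(-145) + 279370 = 0 + 279370 = 279370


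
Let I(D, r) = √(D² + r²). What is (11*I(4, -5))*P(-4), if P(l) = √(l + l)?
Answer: 22*I*√82 ≈ 199.22*I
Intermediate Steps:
P(l) = √2*√l (P(l) = √(2*l) = √2*√l)
(11*I(4, -5))*P(-4) = (11*√(4² + (-5)²))*(√2*√(-4)) = (11*√(16 + 25))*(√2*(2*I)) = (11*√41)*(2*I*√2) = 22*I*√82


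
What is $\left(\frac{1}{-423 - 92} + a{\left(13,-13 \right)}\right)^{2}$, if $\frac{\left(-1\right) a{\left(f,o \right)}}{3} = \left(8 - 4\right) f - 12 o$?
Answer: $\frac{103272892321}{265225} \approx 3.8938 \cdot 10^{5}$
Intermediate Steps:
$a{\left(f,o \right)} = - 12 f + 36 o$ ($a{\left(f,o \right)} = - 3 \left(\left(8 - 4\right) f - 12 o\right) = - 3 \left(4 f - 12 o\right) = - 3 \left(- 12 o + 4 f\right) = - 12 f + 36 o$)
$\left(\frac{1}{-423 - 92} + a{\left(13,-13 \right)}\right)^{2} = \left(\frac{1}{-423 - 92} + \left(\left(-12\right) 13 + 36 \left(-13\right)\right)\right)^{2} = \left(\frac{1}{-515} - 624\right)^{2} = \left(- \frac{1}{515} - 624\right)^{2} = \left(- \frac{321361}{515}\right)^{2} = \frac{103272892321}{265225}$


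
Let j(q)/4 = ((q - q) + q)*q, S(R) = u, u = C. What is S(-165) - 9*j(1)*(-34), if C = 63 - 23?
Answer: 1264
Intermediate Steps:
C = 40
u = 40
S(R) = 40
j(q) = 4*q**2 (j(q) = 4*(((q - q) + q)*q) = 4*((0 + q)*q) = 4*(q*q) = 4*q**2)
S(-165) - 9*j(1)*(-34) = 40 - 9*(4*1**2)*(-34) = 40 - 9*(4*1)*(-34) = 40 - 9*4*(-34) = 40 - 36*(-34) = 40 - 1*(-1224) = 40 + 1224 = 1264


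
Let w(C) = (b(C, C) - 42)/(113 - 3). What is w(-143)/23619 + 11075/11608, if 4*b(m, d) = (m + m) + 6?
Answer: 14386273327/15079314360 ≈ 0.95404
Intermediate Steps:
b(m, d) = 3/2 + m/2 (b(m, d) = ((m + m) + 6)/4 = (2*m + 6)/4 = (6 + 2*m)/4 = 3/2 + m/2)
w(C) = -81/220 + C/220 (w(C) = ((3/2 + C/2) - 42)/(113 - 3) = (-81/2 + C/2)/110 = (-81/2 + C/2)*(1/110) = -81/220 + C/220)
w(-143)/23619 + 11075/11608 = (-81/220 + (1/220)*(-143))/23619 + 11075/11608 = (-81/220 - 13/20)*(1/23619) + 11075*(1/11608) = -56/55*1/23619 + 11075/11608 = -56/1299045 + 11075/11608 = 14386273327/15079314360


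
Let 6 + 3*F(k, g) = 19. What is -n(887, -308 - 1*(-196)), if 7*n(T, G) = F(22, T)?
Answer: -13/21 ≈ -0.61905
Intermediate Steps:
F(k, g) = 13/3 (F(k, g) = -2 + (⅓)*19 = -2 + 19/3 = 13/3)
n(T, G) = 13/21 (n(T, G) = (⅐)*(13/3) = 13/21)
-n(887, -308 - 1*(-196)) = -1*13/21 = -13/21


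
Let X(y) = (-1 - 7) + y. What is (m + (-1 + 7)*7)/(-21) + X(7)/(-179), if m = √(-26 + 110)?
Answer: -357/179 - 2*√21/21 ≈ -2.4308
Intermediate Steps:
X(y) = -8 + y
m = 2*√21 (m = √84 = 2*√21 ≈ 9.1651)
(m + (-1 + 7)*7)/(-21) + X(7)/(-179) = (2*√21 + (-1 + 7)*7)/(-21) + (-8 + 7)/(-179) = (2*√21 + 6*7)*(-1/21) - 1*(-1/179) = (2*√21 + 42)*(-1/21) + 1/179 = (42 + 2*√21)*(-1/21) + 1/179 = (-2 - 2*√21/21) + 1/179 = -357/179 - 2*√21/21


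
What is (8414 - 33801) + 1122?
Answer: -24265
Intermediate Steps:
(8414 - 33801) + 1122 = -25387 + 1122 = -24265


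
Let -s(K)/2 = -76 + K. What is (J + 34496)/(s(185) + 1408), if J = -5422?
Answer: 14537/595 ≈ 24.432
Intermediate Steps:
s(K) = 152 - 2*K (s(K) = -2*(-76 + K) = 152 - 2*K)
(J + 34496)/(s(185) + 1408) = (-5422 + 34496)/((152 - 2*185) + 1408) = 29074/((152 - 370) + 1408) = 29074/(-218 + 1408) = 29074/1190 = 29074*(1/1190) = 14537/595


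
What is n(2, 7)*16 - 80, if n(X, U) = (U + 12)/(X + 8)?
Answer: -248/5 ≈ -49.600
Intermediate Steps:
n(X, U) = (12 + U)/(8 + X)
n(2, 7)*16 - 80 = ((12 + 7)/(8 + 2))*16 - 80 = (19/10)*16 - 80 = 152/5 - 80 = -248/5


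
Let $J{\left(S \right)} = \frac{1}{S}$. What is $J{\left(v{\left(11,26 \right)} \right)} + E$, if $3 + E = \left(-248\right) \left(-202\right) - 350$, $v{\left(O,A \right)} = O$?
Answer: $\frac{547174}{11} \approx 49743.0$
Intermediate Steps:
$E = 49743$ ($E = -3 - -49746 = -3 + \left(50096 - 350\right) = -3 + 49746 = 49743$)
$J{\left(v{\left(11,26 \right)} \right)} + E = \frac{1}{11} + 49743 = \frac{547174}{11}$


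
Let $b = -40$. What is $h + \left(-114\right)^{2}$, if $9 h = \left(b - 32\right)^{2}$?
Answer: $13572$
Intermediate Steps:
$h = 576$ ($h = \frac{\left(-40 - 32\right)^{2}}{9} = \frac{\left(-72\right)^{2}}{9} = \frac{1}{9} \cdot 5184 = 576$)
$h + \left(-114\right)^{2} = 576 + \left(-114\right)^{2} = 576 + 12996 = 13572$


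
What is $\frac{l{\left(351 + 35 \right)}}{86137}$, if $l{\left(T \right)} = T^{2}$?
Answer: $\frac{148996}{86137} \approx 1.7298$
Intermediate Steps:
$\frac{l{\left(351 + 35 \right)}}{86137} = \frac{\left(351 + 35\right)^{2}}{86137} = 386^{2} \cdot \frac{1}{86137} = 148996 \cdot \frac{1}{86137} = \frac{148996}{86137}$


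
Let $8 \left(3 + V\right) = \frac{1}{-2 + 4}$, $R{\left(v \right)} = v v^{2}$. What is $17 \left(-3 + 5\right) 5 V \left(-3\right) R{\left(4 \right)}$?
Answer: $95880$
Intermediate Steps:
$R{\left(v \right)} = v^{3}$
$V = - \frac{47}{16}$ ($V = -3 + \frac{1}{8 \left(-2 + 4\right)} = -3 + \frac{1}{8 \cdot 2} = -3 + \frac{1}{8} \cdot \frac{1}{2} = -3 + \frac{1}{16} = - \frac{47}{16} \approx -2.9375$)
$17 \left(-3 + 5\right) 5 V \left(-3\right) R{\left(4 \right)} = 17 \left(-3 + 5\right) 5 \left(- \frac{47}{16}\right) \left(-3\right) 4^{3} = 17 \cdot 2 \cdot 5 \cdot \frac{141}{16} \cdot 64 = 17 \cdot 10 \cdot 564 = 170 \cdot 564 = 95880$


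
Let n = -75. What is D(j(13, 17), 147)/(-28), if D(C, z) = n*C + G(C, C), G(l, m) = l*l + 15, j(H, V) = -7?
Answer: -589/28 ≈ -21.036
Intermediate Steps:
G(l, m) = 15 + l² (G(l, m) = l² + 15 = 15 + l²)
D(C, z) = 15 + C² - 75*C (D(C, z) = -75*C + (15 + C²) = 15 + C² - 75*C)
D(j(13, 17), 147)/(-28) = (15 + (-7)² - 75*(-7))/(-28) = -(15 + 49 + 525)/28 = -1/28*589 = -589/28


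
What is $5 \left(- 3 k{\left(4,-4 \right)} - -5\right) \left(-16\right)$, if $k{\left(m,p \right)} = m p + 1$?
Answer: $-4000$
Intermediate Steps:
$k{\left(m,p \right)} = 1 + m p$
$5 \left(- 3 k{\left(4,-4 \right)} - -5\right) \left(-16\right) = 5 \left(- 3 \left(1 + 4 \left(-4\right)\right) - -5\right) \left(-16\right) = 5 \left(- 3 \left(1 - 16\right) + 5\right) \left(-16\right) = 5 \left(\left(-3\right) \left(-15\right) + 5\right) \left(-16\right) = 5 \left(45 + 5\right) \left(-16\right) = 5 \cdot 50 \left(-16\right) = 250 \left(-16\right) = -4000$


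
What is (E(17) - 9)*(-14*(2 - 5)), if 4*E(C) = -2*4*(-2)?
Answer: -210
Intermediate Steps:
E(C) = 4 (E(C) = (-2*4*(-2))/4 = (-8*(-2))/4 = (¼)*16 = 4)
(E(17) - 9)*(-14*(2 - 5)) = (4 - 9)*(-14*(2 - 5)) = -(-70)*(-3) = -5*42 = -210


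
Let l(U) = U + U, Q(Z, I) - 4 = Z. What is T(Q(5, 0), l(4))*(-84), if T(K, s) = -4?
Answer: 336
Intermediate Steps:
Q(Z, I) = 4 + Z
l(U) = 2*U
T(Q(5, 0), l(4))*(-84) = -4*(-84) = 336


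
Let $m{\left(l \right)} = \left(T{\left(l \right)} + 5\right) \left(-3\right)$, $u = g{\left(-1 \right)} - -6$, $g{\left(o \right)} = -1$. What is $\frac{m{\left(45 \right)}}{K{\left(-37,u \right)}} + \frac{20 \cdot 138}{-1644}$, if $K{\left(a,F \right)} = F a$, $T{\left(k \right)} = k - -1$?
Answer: $- \frac{21589}{25345} \approx -0.8518$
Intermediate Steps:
$u = 5$ ($u = -1 - -6 = -1 + 6 = 5$)
$T{\left(k \right)} = 1 + k$ ($T{\left(k \right)} = k + 1 = 1 + k$)
$m{\left(l \right)} = -18 - 3 l$ ($m{\left(l \right)} = \left(\left(1 + l\right) + 5\right) \left(-3\right) = \left(6 + l\right) \left(-3\right) = -18 - 3 l$)
$\frac{m{\left(45 \right)}}{K{\left(-37,u \right)}} + \frac{20 \cdot 138}{-1644} = \frac{-18 - 135}{5 \left(-37\right)} + \frac{20 \cdot 138}{-1644} = \frac{-18 - 135}{-185} + 2760 \left(- \frac{1}{1644}\right) = \left(-153\right) \left(- \frac{1}{185}\right) - \frac{230}{137} = \frac{153}{185} - \frac{230}{137} = - \frac{21589}{25345}$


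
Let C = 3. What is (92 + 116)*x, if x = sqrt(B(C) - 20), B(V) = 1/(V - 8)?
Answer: 208*I*sqrt(505)/5 ≈ 934.84*I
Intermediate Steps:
B(V) = 1/(-8 + V)
x = I*sqrt(505)/5 (x = sqrt(1/(-8 + 3) - 20) = sqrt(1/(-5) - 20) = sqrt(-1/5 - 20) = sqrt(-101/5) = I*sqrt(505)/5 ≈ 4.4944*I)
(92 + 116)*x = (92 + 116)*(I*sqrt(505)/5) = 208*(I*sqrt(505)/5) = 208*I*sqrt(505)/5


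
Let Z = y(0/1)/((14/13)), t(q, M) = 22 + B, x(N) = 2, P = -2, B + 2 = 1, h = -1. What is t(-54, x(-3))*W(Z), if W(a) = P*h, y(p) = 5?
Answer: 42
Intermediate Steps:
B = -1 (B = -2 + 1 = -1)
t(q, M) = 21 (t(q, M) = 22 - 1 = 21)
Z = 65/14 (Z = 5/((14/13)) = 5/((14*(1/13))) = 5/(14/13) = 5*(13/14) = 65/14 ≈ 4.6429)
W(a) = 2 (W(a) = -2*(-1) = 2)
t(-54, x(-3))*W(Z) = 21*2 = 42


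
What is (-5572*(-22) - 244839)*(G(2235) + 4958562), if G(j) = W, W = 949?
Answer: -606325017305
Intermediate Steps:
G(j) = 949
(-5572*(-22) - 244839)*(G(2235) + 4958562) = (-5572*(-22) - 244839)*(949 + 4958562) = (122584 - 244839)*4959511 = -122255*4959511 = -606325017305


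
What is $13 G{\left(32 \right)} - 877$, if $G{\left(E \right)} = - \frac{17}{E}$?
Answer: $- \frac{28285}{32} \approx -883.91$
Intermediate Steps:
$13 G{\left(32 \right)} - 877 = 13 \left(- \frac{17}{32}\right) - 877 = - \frac{221}{32} - 877 = - \frac{28285}{32}$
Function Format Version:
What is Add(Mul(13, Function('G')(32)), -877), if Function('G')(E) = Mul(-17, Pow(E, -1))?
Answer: Rational(-28285, 32) ≈ -883.91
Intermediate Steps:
Add(Mul(13, Function('G')(32)), -877) = Add(Mul(13, Mul(-17, Pow(32, -1))), -877) = Add(Mul(13, Mul(-17, Rational(1, 32))), -877) = Add(Mul(13, Rational(-17, 32)), -877) = Add(Rational(-221, 32), -877) = Rational(-28285, 32)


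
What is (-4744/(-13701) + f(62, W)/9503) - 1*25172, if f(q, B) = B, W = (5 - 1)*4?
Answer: -3277364277268/130200603 ≈ -25172.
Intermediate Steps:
W = 16 (W = 4*4 = 16)
(-4744/(-13701) + f(62, W)/9503) - 1*25172 = (-4744/(-13701) + 16/9503) - 1*25172 = (-4744*(-1/13701) + 16*(1/9503)) - 25172 = (4744/13701 + 16/9503) - 25172 = 45301448/130200603 - 25172 = -3277364277268/130200603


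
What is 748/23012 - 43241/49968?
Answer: -21765587/26133264 ≈ -0.83287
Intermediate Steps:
748/23012 - 43241/49968 = 748*(1/23012) - 43241*1/49968 = 17/523 - 43241/49968 = -21765587/26133264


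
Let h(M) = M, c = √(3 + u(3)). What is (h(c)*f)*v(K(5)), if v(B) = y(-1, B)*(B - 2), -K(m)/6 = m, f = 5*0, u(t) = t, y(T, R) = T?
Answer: 0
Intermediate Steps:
c = √6 (c = √(3 + 3) = √6 ≈ 2.4495)
f = 0
K(m) = -6*m
v(B) = 2 - B (v(B) = -(B - 2) = -(-2 + B) = 2 - B)
(h(c)*f)*v(K(5)) = (√6*0)*(2 - (-6)*5) = 0*(2 - 1*(-30)) = 0*(2 + 30) = 0*32 = 0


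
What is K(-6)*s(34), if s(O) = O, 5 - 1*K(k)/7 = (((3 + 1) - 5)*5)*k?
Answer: -5950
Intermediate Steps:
K(k) = 35 + 35*k (K(k) = 35 - 7*((3 + 1) - 5)*5*k = 35 - 7*(4 - 5)*5*k = 35 - 7*(-1*5)*k = 35 - (-35)*k = 35 + 35*k)
K(-6)*s(34) = (35 + 35*(-6))*34 = (35 - 210)*34 = -175*34 = -5950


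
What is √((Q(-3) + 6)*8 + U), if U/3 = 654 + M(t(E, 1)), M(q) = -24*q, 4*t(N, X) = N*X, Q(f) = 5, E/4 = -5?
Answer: √2410 ≈ 49.092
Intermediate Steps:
E = -20 (E = 4*(-5) = -20)
t(N, X) = N*X/4 (t(N, X) = (N*X)/4 = N*X/4)
U = 2322 (U = 3*(654 - 6*(-20)) = 3*(654 - 24*(-5)) = 3*(654 + 120) = 3*774 = 2322)
√((Q(-3) + 6)*8 + U) = √((5 + 6)*8 + 2322) = √(11*8 + 2322) = √(88 + 2322) = √2410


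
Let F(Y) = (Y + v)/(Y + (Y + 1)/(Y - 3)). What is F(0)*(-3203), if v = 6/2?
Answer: 28827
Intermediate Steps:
v = 3 (v = 6*(½) = 3)
F(Y) = (3 + Y)/(Y + (1 + Y)/(-3 + Y)) (F(Y) = (Y + 3)/(Y + (Y + 1)/(Y - 3)) = (3 + Y)/(Y + (1 + Y)/(-3 + Y)))
F(0)*(-3203) = ((-9 + 0²)/(1 + 0² - 2*0))*(-3203) = ((-9 + 0)/(1 + 0 + 0))*(-3203) = (-9/1)*(-3203) = (1*(-9))*(-3203) = -9*(-3203) = 28827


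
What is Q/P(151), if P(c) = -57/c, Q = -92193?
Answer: 4640381/19 ≈ 2.4423e+5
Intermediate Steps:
Q/P(151) = -92193/((-57/151)) = -92193/((-57*1/151)) = -92193/(-57/151) = -92193*(-151/57) = 4640381/19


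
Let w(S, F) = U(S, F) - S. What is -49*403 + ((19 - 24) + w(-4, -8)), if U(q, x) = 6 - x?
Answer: -19734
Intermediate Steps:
w(S, F) = 6 - F - S (w(S, F) = (6 - F) - S = 6 - F - S)
-49*403 + ((19 - 24) + w(-4, -8)) = -49*403 + ((19 - 24) + (6 - 1*(-8) - 1*(-4))) = -19747 + (-5 + (6 + 8 + 4)) = -19747 + (-5 + 18) = -19747 + 13 = -19734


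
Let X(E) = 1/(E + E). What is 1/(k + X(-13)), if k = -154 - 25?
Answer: -26/4655 ≈ -0.0055854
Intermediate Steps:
X(E) = 1/(2*E)
k = -179
1/(k + X(-13)) = 1/(-179 + (½)/(-13)) = 1/(-179 + (½)*(-1/13)) = 1/(-179 - 1/26) = 1/(-4655/26) = -26/4655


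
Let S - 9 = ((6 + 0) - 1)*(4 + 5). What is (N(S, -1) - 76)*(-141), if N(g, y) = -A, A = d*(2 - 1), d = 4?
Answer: 11280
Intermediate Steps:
S = 54 (S = 9 + ((6 + 0) - 1)*(4 + 5) = 9 + (6 - 1)*9 = 9 + 5*9 = 9 + 45 = 54)
A = 4 (A = 4*(2 - 1) = 4*1 = 4)
N(g, y) = -4 (N(g, y) = -1*4 = -4)
(N(S, -1) - 76)*(-141) = (-4 - 76)*(-141) = -80*(-141) = 11280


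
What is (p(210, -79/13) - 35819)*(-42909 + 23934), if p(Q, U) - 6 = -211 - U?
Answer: 8884721175/13 ≈ 6.8344e+8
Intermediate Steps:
p(Q, U) = -205 - U (p(Q, U) = 6 + (-211 - U) = -205 - U)
(p(210, -79/13) - 35819)*(-42909 + 23934) = ((-205 - (-79)/13) - 35819)*(-42909 + 23934) = ((-205 - (-79)/13) - 35819)*(-18975) = ((-205 - 1*(-79/13)) - 35819)*(-18975) = ((-205 + 79/13) - 35819)*(-18975) = (-2586/13 - 35819)*(-18975) = -468233/13*(-18975) = 8884721175/13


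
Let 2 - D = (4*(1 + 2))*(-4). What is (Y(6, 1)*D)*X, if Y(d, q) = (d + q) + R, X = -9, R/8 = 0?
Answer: -3150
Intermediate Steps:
R = 0 (R = 8*0 = 0)
Y(d, q) = d + q (Y(d, q) = (d + q) + 0 = d + q)
D = 50 (D = 2 - 4*(1 + 2)*(-4) = 2 - 4*3*(-4) = 2 - 12*(-4) = 2 - 1*(-48) = 2 + 48 = 50)
(Y(6, 1)*D)*X = ((6 + 1)*50)*(-9) = (7*50)*(-9) = 350*(-9) = -3150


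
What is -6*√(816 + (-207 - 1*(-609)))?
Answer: -6*√1218 ≈ -209.40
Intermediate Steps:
-6*√(816 + (-207 - 1*(-609))) = -6*√(816 + (-207 + 609)) = -6*√(816 + 402) = -6*√1218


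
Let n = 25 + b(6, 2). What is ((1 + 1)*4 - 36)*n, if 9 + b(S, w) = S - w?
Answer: -560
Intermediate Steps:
b(S, w) = -9 + S - w (b(S, w) = -9 + (S - w) = -9 + S - w)
n = 20 (n = 25 + (-9 + 6 - 1*2) = 25 + (-9 + 6 - 2) = 25 - 5 = 20)
((1 + 1)*4 - 36)*n = ((1 + 1)*4 - 36)*20 = (2*4 - 36)*20 = (8 - 36)*20 = -28*20 = -560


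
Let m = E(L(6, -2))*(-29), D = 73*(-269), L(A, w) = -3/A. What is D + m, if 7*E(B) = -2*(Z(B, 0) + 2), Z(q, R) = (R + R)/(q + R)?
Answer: -137343/7 ≈ -19620.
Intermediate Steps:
Z(q, R) = 2*R/(R + q) (Z(q, R) = (2*R)/(R + q) = 2*R/(R + q))
D = -19637
E(B) = -4/7 (E(B) = (-2*(2*0/(0 + B) + 2))/7 = (-2*(2*0/B + 2))/7 = (-2*(0 + 2))/7 = (-2*2)/7 = (1/7)*(-4) = -4/7)
m = 116/7 (m = -4/7*(-29) = 116/7 ≈ 16.571)
D + m = -19637 + 116/7 = -137343/7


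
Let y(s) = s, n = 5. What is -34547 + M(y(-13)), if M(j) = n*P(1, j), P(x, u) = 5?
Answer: -34522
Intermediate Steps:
M(j) = 25 (M(j) = 5*5 = 25)
-34547 + M(y(-13)) = -34547 + 25 = -34522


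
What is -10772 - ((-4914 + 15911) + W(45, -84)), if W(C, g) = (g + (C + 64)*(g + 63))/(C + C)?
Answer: -652279/30 ≈ -21743.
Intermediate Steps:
W(C, g) = (g + (63 + g)*(64 + C))/(2*C) (W(C, g) = (g + (64 + C)*(63 + g))/((2*C)) = (g + (63 + g)*(64 + C))*(1/(2*C)) = (g + (63 + g)*(64 + C))/(2*C))
-10772 - ((-4914 + 15911) + W(45, -84)) = -10772 - ((-4914 + 15911) + (½)*(4032 + 65*(-84) + 45*(63 - 84))/45) = -10772 - (10997 + (½)*(1/45)*(4032 - 5460 + 45*(-21))) = -10772 - (10997 + (½)*(1/45)*(4032 - 5460 - 945)) = -10772 - (10997 + (½)*(1/45)*(-2373)) = -10772 - (10997 - 791/30) = -10772 - 1*329119/30 = -10772 - 329119/30 = -652279/30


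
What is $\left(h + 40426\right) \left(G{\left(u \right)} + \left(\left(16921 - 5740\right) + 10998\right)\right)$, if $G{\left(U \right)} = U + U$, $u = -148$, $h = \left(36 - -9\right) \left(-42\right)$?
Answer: $843283288$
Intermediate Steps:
$h = -1890$ ($h = \left(36 + \left(12 - 3\right)\right) \left(-42\right) = \left(36 + 9\right) \left(-42\right) = 45 \left(-42\right) = -1890$)
$G{\left(U \right)} = 2 U$
$\left(h + 40426\right) \left(G{\left(u \right)} + \left(\left(16921 - 5740\right) + 10998\right)\right) = \left(-1890 + 40426\right) \left(2 \left(-148\right) + \left(\left(16921 - 5740\right) + 10998\right)\right) = 38536 \left(-296 + \left(11181 + 10998\right)\right) = 38536 \left(-296 + 22179\right) = 38536 \cdot 21883 = 843283288$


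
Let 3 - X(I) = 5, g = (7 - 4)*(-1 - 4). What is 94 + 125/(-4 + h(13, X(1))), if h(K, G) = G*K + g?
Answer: 821/9 ≈ 91.222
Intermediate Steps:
g = -15 (g = 3*(-5) = -15)
X(I) = -2 (X(I) = 3 - 1*5 = 3 - 5 = -2)
h(K, G) = -15 + G*K (h(K, G) = G*K - 15 = -15 + G*K)
94 + 125/(-4 + h(13, X(1))) = 94 + 125/(-4 + (-15 - 2*13)) = 94 + 125/(-4 + (-15 - 26)) = 94 + 125/(-4 - 41) = 94 + 125/(-45) = 94 + 125*(-1/45) = 94 - 25/9 = 821/9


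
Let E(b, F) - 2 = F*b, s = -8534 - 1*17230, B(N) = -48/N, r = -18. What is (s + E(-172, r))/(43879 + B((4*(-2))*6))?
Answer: -11333/21940 ≈ -0.51655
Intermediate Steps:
s = -25764 (s = -8534 - 17230 = -25764)
E(b, F) = 2 + F*b
(s + E(-172, r))/(43879 + B((4*(-2))*6)) = (-25764 + (2 - 18*(-172)))/(43879 - 48/((4*(-2))*6)) = (-25764 + (2 + 3096))/(43879 - 48/((-8*6))) = (-25764 + 3098)/(43879 - 48/(-48)) = -22666/(43879 - 48*(-1/48)) = -22666/(43879 + 1) = -22666/43880 = -22666*1/43880 = -11333/21940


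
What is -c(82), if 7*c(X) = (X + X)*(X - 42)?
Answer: -6560/7 ≈ -937.14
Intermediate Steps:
c(X) = 2*X*(-42 + X)/7 (c(X) = ((X + X)*(X - 42))/7 = ((2*X)*(-42 + X))/7 = (2*X*(-42 + X))/7 = 2*X*(-42 + X)/7)
-c(82) = -2*82*(-42 + 82)/7 = -2*82*40/7 = -1*6560/7 = -6560/7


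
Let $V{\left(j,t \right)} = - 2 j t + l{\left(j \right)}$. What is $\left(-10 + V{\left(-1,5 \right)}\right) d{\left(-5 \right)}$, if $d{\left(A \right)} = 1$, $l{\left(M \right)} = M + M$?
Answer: $-2$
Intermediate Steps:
$l{\left(M \right)} = 2 M$
$V{\left(j,t \right)} = 2 j - 2 j t$ ($V{\left(j,t \right)} = - 2 j t + 2 j = 2 j - 2 j t$)
$\left(-10 + V{\left(-1,5 \right)}\right) d{\left(-5 \right)} = \left(-10 + 2 \left(-1\right) \left(1 - 5\right)\right) 1 = \left(-10 + 2 \left(-1\right) \left(-4\right)\right) 1 = \left(-10 + 8\right) 1 = \left(-2\right) 1 = -2$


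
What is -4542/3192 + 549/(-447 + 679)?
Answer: 29111/30856 ≈ 0.94345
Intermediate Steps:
-4542/3192 + 549/(-447 + 679) = -4542*1/3192 + 549/232 = -757/532 + 549*(1/232) = -757/532 + 549/232 = 29111/30856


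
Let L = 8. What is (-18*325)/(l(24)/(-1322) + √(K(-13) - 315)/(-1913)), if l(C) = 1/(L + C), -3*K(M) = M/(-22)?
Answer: 29886921266716800/18614940734801 - 10013910542438400*I*√1372998/18614940734801 ≈ 1605.5 - 6.3034e+5*I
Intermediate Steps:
K(M) = M/66 (K(M) = -M/(3*(-22)) = -M*(-1)/(3*22) = -(-1)*M/66 = M/66)
l(C) = 1/(8 + C)
(-18*325)/(l(24)/(-1322) + √(K(-13) - 315)/(-1913)) = (-18*325)/(1/((8 + 24)*(-1322)) + √((1/66)*(-13) - 315)/(-1913)) = -5850/(-1/1322/32 + √(-13/66 - 315)*(-1/1913)) = -5850/((1/32)*(-1/1322) + √(-20803/66)*(-1/1913)) = -5850/(-1/42304 + (I*√1372998/66)*(-1/1913)) = -5850/(-1/42304 - I*√1372998/126258)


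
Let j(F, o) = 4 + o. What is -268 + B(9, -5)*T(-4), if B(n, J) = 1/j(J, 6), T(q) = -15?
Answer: -539/2 ≈ -269.50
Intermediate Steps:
B(n, J) = 1/10 (B(n, J) = 1/(4 + 6) = 1/10)
-268 + B(9, -5)*T(-4) = -268 + (1/10)*(-15) = -268 - 3/2 = -539/2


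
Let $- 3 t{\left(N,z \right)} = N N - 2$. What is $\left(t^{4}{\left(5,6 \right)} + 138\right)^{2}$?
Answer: $\frac{84692058361}{6561} \approx 1.2908 \cdot 10^{7}$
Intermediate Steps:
$t{\left(N,z \right)} = \frac{2}{3} - \frac{N^{2}}{3}$ ($t{\left(N,z \right)} = - \frac{N N - 2}{3} = - \frac{N^{2} - 2}{3} = - \frac{-2 + N^{2}}{3} = \frac{2}{3} - \frac{N^{2}}{3}$)
$\left(t^{4}{\left(5,6 \right)} + 138\right)^{2} = \left(\left(\frac{2}{3} - \frac{5^{2}}{3}\right)^{4} + 138\right)^{2} = \left(\left(\frac{2}{3} - \frac{25}{3}\right)^{4} + 138\right)^{2} = \left(\left(- \frac{23}{3}\right)^{4} + 138\right)^{2} = \left(\frac{279841}{81} + 138\right)^{2} = \left(\frac{291019}{81}\right)^{2} = \frac{84692058361}{6561}$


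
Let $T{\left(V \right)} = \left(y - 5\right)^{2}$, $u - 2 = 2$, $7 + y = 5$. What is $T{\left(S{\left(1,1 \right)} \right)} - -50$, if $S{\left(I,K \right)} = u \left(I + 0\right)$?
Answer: $99$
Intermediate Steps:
$y = -2$ ($y = -7 + 5 = -2$)
$u = 4$ ($u = 2 + 2 = 4$)
$S{\left(I,K \right)} = 4 I$ ($S{\left(I,K \right)} = 4 \left(I + 0\right) = 4 I$)
$T{\left(V \right)} = 49$ ($T{\left(V \right)} = \left(-2 - 5\right)^{2} = \left(-7\right)^{2} = 49$)
$T{\left(S{\left(1,1 \right)} \right)} - -50 = 49 - -50 = 49 + 50 = 99$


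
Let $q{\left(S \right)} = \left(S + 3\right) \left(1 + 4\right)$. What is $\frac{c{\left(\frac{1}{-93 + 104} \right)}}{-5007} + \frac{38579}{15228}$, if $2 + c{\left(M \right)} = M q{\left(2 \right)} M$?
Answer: $\frac{7792091963}{3075279372} \approx 2.5338$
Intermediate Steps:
$q{\left(S \right)} = 15 + 5 S$ ($q{\left(S \right)} = \left(3 + S\right) 5 = 15 + 5 S$)
$c{\left(M \right)} = -2 + 25 M^{2}$ ($c{\left(M \right)} = -2 + M \left(15 + 5 \cdot 2\right) M = -2 + M \left(15 + 10\right) M = -2 + M 25 M = -2 + 25 M M = -2 + 25 M^{2}$)
$\frac{c{\left(\frac{1}{-93 + 104} \right)}}{-5007} + \frac{38579}{15228} = \frac{-2 + 25 \left(\frac{1}{-93 + 104}\right)^{2}}{-5007} + \frac{38579}{15228} = \left(-2 + 25 \left(\frac{1}{11}\right)^{2}\right) \left(- \frac{1}{5007}\right) + 38579 \cdot \frac{1}{15228} = \left(-2 + \frac{25}{121}\right) \left(- \frac{1}{5007}\right) + \frac{38579}{15228} = \left(- \frac{217}{121}\right) \left(- \frac{1}{5007}\right) + \frac{38579}{15228} = \frac{217}{605847} + \frac{38579}{15228} = \frac{7792091963}{3075279372}$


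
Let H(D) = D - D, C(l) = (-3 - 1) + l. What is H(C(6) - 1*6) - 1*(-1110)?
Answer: 1110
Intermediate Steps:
C(l) = -4 + l
H(D) = 0
H(C(6) - 1*6) - 1*(-1110) = 0 - 1*(-1110) = 0 + 1110 = 1110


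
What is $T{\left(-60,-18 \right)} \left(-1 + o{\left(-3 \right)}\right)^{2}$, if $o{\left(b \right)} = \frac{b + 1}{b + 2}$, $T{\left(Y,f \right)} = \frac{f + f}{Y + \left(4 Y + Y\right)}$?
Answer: $\frac{1}{10} \approx 0.1$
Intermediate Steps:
$T{\left(Y,f \right)} = \frac{f}{3 Y}$ ($T{\left(Y,f \right)} = \frac{2 f}{Y + 5 Y} = \frac{2 f}{6 Y} = 2 f \frac{1}{6 Y} = \frac{f}{3 Y}$)
$o{\left(b \right)} = \frac{1 + b}{2 + b}$
$T{\left(-60,-18 \right)} \left(-1 + o{\left(-3 \right)}\right)^{2} = \frac{1}{3} \left(-18\right) \frac{1}{-60} \left(-1 + \frac{1 - 3}{2 - 3}\right)^{2} = \frac{1}{3} \left(-18\right) \left(- \frac{1}{60}\right) \left(-1 + \frac{1}{-1} \left(-2\right)\right)^{2} = \frac{\left(-1 - -2\right)^{2}}{10} = \frac{\left(-1 + 2\right)^{2}}{10} = \frac{1^{2}}{10} = \frac{1}{10} \cdot 1 = \frac{1}{10}$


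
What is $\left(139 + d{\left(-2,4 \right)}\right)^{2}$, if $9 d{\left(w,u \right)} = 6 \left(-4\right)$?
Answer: $\frac{167281}{9} \approx 18587.0$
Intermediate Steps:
$d{\left(w,u \right)} = - \frac{8}{3}$ ($d{\left(w,u \right)} = \frac{6 \left(-4\right)}{9} = \frac{1}{9} \left(-24\right) = - \frac{8}{3}$)
$\left(139 + d{\left(-2,4 \right)}\right)^{2} = \left(139 - \frac{8}{3}\right)^{2} = \left(\frac{409}{3}\right)^{2} = \frac{167281}{9}$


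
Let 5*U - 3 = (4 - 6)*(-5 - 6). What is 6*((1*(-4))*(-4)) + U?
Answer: 101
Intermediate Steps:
U = 5 (U = ⅗ + ((4 - 6)*(-5 - 6))/5 = ⅗ + (-2*(-11))/5 = ⅗ + (⅕)*22 = ⅗ + 22/5 = 5)
6*((1*(-4))*(-4)) + U = 6*((1*(-4))*(-4)) + 5 = 6*(-4*(-4)) + 5 = 6*16 + 5 = 96 + 5 = 101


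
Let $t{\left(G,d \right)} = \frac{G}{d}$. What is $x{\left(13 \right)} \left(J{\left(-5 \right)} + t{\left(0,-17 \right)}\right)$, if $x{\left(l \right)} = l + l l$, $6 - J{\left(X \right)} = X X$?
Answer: $-3458$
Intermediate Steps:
$J{\left(X \right)} = 6 - X^{2}$ ($J{\left(X \right)} = 6 - X X = 6 - X^{2}$)
$x{\left(l \right)} = l + l^{2}$
$x{\left(13 \right)} \left(J{\left(-5 \right)} + t{\left(0,-17 \right)}\right) = 13 \left(1 + 13\right) \left(\left(6 - \left(-5\right)^{2}\right) + \frac{0}{-17}\right) = 13 \cdot 14 \left(\left(6 - 25\right) + 0 \left(- \frac{1}{17}\right)\right) = 182 \left(\left(6 - 25\right) + 0\right) = 182 \left(-19 + 0\right) = 182 \left(-19\right) = -3458$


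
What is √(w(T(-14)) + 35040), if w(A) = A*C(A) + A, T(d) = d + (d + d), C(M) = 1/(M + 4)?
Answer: 3*√1403853/19 ≈ 187.08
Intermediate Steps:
C(M) = 1/(4 + M)
T(d) = 3*d (T(d) = d + 2*d = 3*d)
w(A) = A + A/(4 + A) (w(A) = A/(4 + A) + A = A + A/(4 + A))
√(w(T(-14)) + 35040) = √((3*(-14))*(5 + 3*(-14))/(4 + 3*(-14)) + 35040) = √(-42*(5 - 42)/(4 - 42) + 35040) = √(-42*(-37)/(-38) + 35040) = √(-42*(-1/38)*(-37) + 35040) = √(-777/19 + 35040) = √(664983/19) = 3*√1403853/19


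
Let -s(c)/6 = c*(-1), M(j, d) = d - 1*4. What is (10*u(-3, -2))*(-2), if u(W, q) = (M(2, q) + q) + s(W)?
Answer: 520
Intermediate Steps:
M(j, d) = -4 + d (M(j, d) = d - 4 = -4 + d)
s(c) = 6*c (s(c) = -6*c*(-1) = -(-6)*c = 6*c)
u(W, q) = -4 + 2*q + 6*W (u(W, q) = ((-4 + q) + q) + 6*W = (-4 + 2*q) + 6*W = -4 + 2*q + 6*W)
(10*u(-3, -2))*(-2) = (10*(-4 + 2*(-2) + 6*(-3)))*(-2) = (10*(-4 - 4 - 18))*(-2) = (10*(-26))*(-2) = -260*(-2) = 520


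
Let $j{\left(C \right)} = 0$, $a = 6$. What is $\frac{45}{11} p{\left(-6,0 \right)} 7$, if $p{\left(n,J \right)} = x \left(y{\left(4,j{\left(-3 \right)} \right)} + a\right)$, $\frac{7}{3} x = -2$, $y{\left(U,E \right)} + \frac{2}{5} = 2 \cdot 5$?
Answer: $- \frac{4212}{11} \approx -382.91$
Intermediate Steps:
$y{\left(U,E \right)} = \frac{48}{5}$ ($y{\left(U,E \right)} = - \frac{2}{5} + 2 \cdot 5 = - \frac{2}{5} + 10 = \frac{48}{5}$)
$x = - \frac{6}{7}$ ($x = \frac{3}{7} \left(-2\right) = - \frac{6}{7} \approx -0.85714$)
$p{\left(n,J \right)} = - \frac{468}{35}$ ($p{\left(n,J \right)} = - \frac{6 \left(\frac{48}{5} + 6\right)}{7} = \left(- \frac{6}{7}\right) \frac{78}{5} = - \frac{468}{35}$)
$\frac{45}{11} p{\left(-6,0 \right)} 7 = \frac{45}{11} \left(- \frac{468}{35}\right) 7 = \left(- \frac{4212}{77}\right) 7 = - \frac{4212}{11}$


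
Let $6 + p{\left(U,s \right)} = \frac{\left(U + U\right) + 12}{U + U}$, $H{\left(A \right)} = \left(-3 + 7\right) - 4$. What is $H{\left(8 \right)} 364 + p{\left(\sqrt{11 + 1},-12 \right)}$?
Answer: $-5 + \sqrt{3} \approx -3.2679$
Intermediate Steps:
$H{\left(A \right)} = 0$ ($H{\left(A \right)} = 4 - 4 = 0$)
$p{\left(U,s \right)} = -6 + \frac{12 + 2 U}{2 U}$ ($p{\left(U,s \right)} = -6 + \frac{\left(U + U\right) + 12}{U + U} = -6 + \frac{2 U + 12}{2 U} = -6 + \left(12 + 2 U\right) \frac{1}{2 U} = -6 + \frac{12 + 2 U}{2 U}$)
$H{\left(8 \right)} 364 + p{\left(\sqrt{11 + 1},-12 \right)} = 0 \cdot 364 - \left(5 - \frac{6}{\sqrt{11 + 1}}\right) = 0 - \left(5 - \frac{6}{\sqrt{12}}\right) = 0 - \left(5 - \frac{6}{2 \sqrt{3}}\right) = 0 - \left(5 - 6 \frac{\sqrt{3}}{6}\right) = 0 - \left(5 - \sqrt{3}\right) = -5 + \sqrt{3}$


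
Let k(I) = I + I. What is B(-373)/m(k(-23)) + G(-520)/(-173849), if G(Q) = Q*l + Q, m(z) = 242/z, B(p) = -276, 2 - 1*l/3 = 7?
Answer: 84824044/1618133 ≈ 52.421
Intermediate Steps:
l = -15 (l = 6 - 3*7 = 6 - 21 = -15)
k(I) = 2*I
G(Q) = -14*Q (G(Q) = Q*(-15) + Q = -15*Q + Q = -14*Q)
B(-373)/m(k(-23)) + G(-520)/(-173849) = -276/(242/((2*(-23)))) - 14*(-520)/(-173849) = -276/(242/(-46)) + 7280*(-1/173849) = -276/(242*(-1/46)) - 560/13373 = -276/(-121/23) - 560/13373 = -276*(-23/121) - 560/13373 = 6348/121 - 560/13373 = 84824044/1618133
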